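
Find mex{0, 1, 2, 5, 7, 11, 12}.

3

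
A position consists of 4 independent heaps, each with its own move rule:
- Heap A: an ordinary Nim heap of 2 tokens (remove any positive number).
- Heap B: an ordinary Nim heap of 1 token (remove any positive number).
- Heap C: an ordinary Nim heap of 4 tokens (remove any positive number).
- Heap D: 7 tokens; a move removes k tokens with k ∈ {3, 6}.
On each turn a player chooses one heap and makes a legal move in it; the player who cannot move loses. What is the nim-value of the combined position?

5

Heap A is a plain Nim heap of size 2, so its Grundy value is 2.
Heap B is a plain Nim heap of size 1, so its Grundy value is 1.
Heap C is a plain Nim heap of size 4, so its Grundy value is 4.
For heap D, compute g(0), g(1), … with moves {3, 6}:
g(0) = mex{} = 0
g(1) = mex{} = 0
g(2) = mex{} = 0
g(3) = mex{0} = 1
g(4) = mex{0} = 1
g(5) = mex{0} = 1
g(6) = mex{0,1} = 2
g(7) = mex{0,1} = 2
So g(7) = 2.
The value of a disjunctive sum is the nim-sum of the parts.
Combined value = 2 XOR 1 XOR 4 XOR 2 = 5.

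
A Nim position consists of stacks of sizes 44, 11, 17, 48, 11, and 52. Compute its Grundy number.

57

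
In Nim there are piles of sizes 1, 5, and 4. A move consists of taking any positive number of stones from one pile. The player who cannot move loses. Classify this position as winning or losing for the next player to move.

Losing position

Nim-sum: 1 ⊕ 5 ⊕ 4 = 0.
The nim-sum is 0, so this is a P-position: the player to move is in a losing position under optimal play.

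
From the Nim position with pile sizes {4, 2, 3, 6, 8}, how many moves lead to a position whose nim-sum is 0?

1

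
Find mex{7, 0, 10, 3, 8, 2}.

1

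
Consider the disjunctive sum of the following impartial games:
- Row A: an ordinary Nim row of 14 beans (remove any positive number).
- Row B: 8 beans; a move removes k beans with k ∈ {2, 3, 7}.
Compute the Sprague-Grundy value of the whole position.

Row A is a plain Nim row of size 14, so its Grundy value is 14.
Grundy values for row B (subtraction set {2, 3, 7}):
k:     0  1  2  3  4  5  6  7  8
g(k):  0  0  1  1  2  0  0  1  1
So g(8) = 1.
By the Sprague-Grundy theorem, the Grundy value of a sum of independent games is the XOR of the component values.
Combined value = 14 XOR 1 = 15.

15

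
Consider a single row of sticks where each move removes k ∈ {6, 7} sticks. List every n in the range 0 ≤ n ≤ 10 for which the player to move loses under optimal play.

0, 1, 2, 3, 4, 5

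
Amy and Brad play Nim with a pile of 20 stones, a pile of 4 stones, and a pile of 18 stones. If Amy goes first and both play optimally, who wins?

Nim-sum: 20 XOR 4 XOR 18 = 2.
The nim-sum is 2 ≠ 0, so this is an N-position: the player to move can win; Amy has a winning move.

Amy wins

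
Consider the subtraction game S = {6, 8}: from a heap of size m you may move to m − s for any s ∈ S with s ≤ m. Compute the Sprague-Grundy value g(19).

0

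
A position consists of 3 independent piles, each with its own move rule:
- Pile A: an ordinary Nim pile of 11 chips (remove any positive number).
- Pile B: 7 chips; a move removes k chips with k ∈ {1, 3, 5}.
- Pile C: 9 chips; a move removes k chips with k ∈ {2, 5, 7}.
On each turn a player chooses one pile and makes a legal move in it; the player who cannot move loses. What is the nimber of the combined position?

8

Pile A is a plain Nim pile of size 11, so its Grundy value is 11.
Build the Grundy sequence for pile B with g(k) = mex{g(k−s) : s ∈ {1, 3, 5}, s ≤ k}:
g(0) = mex{} = 0
g(1) = mex{0} = 1
g(2) = mex{1} = 0
g(3) = mex{0} = 1
g(4) = mex{1} = 0
g(5) = mex{0} = 1
g(6) = mex{1} = 0
g(7) = mex{0} = 1
So g(7) = 1.
Grundy values for pile C (subtraction set {2, 5, 7}):
g(0) = mex{} = 0
g(1) = mex{} = 0
g(2) = mex{0} = 1
g(3) = mex{0} = 1
g(4) = mex{1} = 0
g(5) = mex{0,1} = 2
g(6) = mex{0} = 1
g(7) = mex{0,1,2} = 3
g(8) = mex{0,1} = 2
g(9) = mex{0,1,3} = 2
So g(9) = 2.
By the Sprague-Grundy theorem, the Grundy value of a sum of independent games is the XOR of the component values.
Combined value = 11 XOR 1 XOR 2 = 8.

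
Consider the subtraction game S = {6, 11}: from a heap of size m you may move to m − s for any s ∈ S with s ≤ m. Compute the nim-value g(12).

Build the Grundy sequence with g(k) = mex{g(k−s) : s ∈ {6, 11}, s ≤ k}:
k:     0  1  2  3  4  5  6  7  8  9 10 11 12
g(k):  0  0  0  0  0  0  1  1  1  1  1  1  2
So g(12) = 2.

2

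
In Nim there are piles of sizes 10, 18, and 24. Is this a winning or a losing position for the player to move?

Losing position

Compute the nim-sum pairwise:
10 XOR 18 = 24
24 XOR 24 = 0
The nim-sum is 0, so this is a P-position: the player to move is in a losing position under optimal play.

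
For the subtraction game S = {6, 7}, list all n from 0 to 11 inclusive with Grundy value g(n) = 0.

Grundy values for subtraction set {6, 7}:
g(0) = mex{} = 0
g(1) = mex{} = 0
g(2) = mex{} = 0
g(3) = mex{} = 0
g(4) = mex{} = 0
g(5) = mex{} = 0
g(6) = mex{0} = 1
g(7) = mex{0} = 1
g(8) = mex{0} = 1
g(9) = mex{0} = 1
g(10) = mex{0} = 1
g(11) = mex{0} = 1
The P-positions (g = 0) in 0..11 are 0, 1, 2, 3, 4, 5.

0, 1, 2, 3, 4, 5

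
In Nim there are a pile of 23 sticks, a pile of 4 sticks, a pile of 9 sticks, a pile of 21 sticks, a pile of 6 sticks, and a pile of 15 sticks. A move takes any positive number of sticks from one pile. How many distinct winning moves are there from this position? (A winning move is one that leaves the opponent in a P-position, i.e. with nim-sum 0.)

5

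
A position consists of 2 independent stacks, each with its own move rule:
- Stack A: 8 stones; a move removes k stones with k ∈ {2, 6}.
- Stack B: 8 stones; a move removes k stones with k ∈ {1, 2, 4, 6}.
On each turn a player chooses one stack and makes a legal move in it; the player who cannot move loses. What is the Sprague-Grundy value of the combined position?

0

Build the Grundy sequence for stack A with g(k) = mex{g(k−s) : s ∈ {2, 6}, s ≤ k}:
g(0) = mex{} = 0
g(1) = mex{} = 0
g(2) = mex{0} = 1
g(3) = mex{0} = 1
g(4) = mex{1} = 0
g(5) = mex{1} = 0
g(6) = mex{0} = 1
g(7) = mex{0} = 1
g(8) = mex{1} = 0
So g(8) = 0.
For stack B, compute g(0), g(1), … with moves {1, 2, 4, 6}:
g(0) = mex{} = 0
g(1) = mex{0} = 1
g(2) = mex{0,1} = 2
g(3) = mex{1,2} = 0
g(4) = mex{0,2} = 1
g(5) = mex{0,1} = 2
g(6) = mex{0,1,2} = 3
g(7) = mex{0,1,2,3} = 4
g(8) = mex{1,2,3,4} = 0
So g(8) = 0.
The value of a disjunctive sum is the nim-sum of the parts.
Combined value = 0 XOR 0 = 0.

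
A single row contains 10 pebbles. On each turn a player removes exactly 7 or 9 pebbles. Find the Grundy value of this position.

1

Build the Grundy sequence with g(k) = mex{g(k−s) : s ∈ {7, 9}, s ≤ k}:
g(0) = mex{} = 0
g(1) = mex{} = 0
g(2) = mex{} = 0
g(3) = mex{} = 0
g(4) = mex{} = 0
g(5) = mex{} = 0
g(6) = mex{} = 0
g(7) = mex{0} = 1
g(8) = mex{0} = 1
g(9) = mex{0} = 1
g(10) = mex{0} = 1
So g(10) = 1.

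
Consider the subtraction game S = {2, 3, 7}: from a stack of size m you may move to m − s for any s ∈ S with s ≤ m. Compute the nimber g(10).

0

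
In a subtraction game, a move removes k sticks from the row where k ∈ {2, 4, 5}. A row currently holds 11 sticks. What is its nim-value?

2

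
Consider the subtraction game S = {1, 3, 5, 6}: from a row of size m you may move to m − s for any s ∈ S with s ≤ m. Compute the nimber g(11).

Compute g(0), g(1), … for moves {1, 3, 5, 6}:
g(0) = mex{} = 0
g(1) = mex{0} = 1
g(2) = mex{1} = 0
g(3) = mex{0} = 1
g(4) = mex{1} = 0
g(5) = mex{0} = 1
g(6) = mex{0,1} = 2
g(7) = mex{0,1,2} = 3
g(8) = mex{0,1,3} = 2
g(9) = mex{0,1,2} = 3
g(10) = mex{0,1,3} = 2
g(11) = mex{1,2} = 0
So g(11) = 0.

0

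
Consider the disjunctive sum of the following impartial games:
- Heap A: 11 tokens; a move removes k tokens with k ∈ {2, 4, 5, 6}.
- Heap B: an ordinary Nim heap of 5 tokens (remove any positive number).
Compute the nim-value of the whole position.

4

Grundy values for heap A (subtraction set {2, 4, 5, 6}):
k:     0  1  2  3  4  5  6  7  8  9 10 11
g(k):  0  0  1  1  2  2  3  3  0  0  1  1
So g(11) = 1.
Heap B is a plain Nim heap of size 5, so its Grundy value is 5.
The value of a disjunctive sum is the nim-sum of the parts.
Combined value = 1 ⊕ 5 = 4.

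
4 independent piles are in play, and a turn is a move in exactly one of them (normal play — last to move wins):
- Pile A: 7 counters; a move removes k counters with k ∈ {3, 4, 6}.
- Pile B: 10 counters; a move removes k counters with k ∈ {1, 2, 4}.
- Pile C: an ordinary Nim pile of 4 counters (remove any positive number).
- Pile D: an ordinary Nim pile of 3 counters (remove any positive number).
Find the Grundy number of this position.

4

Build the Grundy sequence for pile A with g(k) = mex{g(k−s) : s ∈ {3, 4, 6}, s ≤ k}:
g(0) = mex{} = 0
g(1) = mex{} = 0
g(2) = mex{} = 0
g(3) = mex{0} = 1
g(4) = mex{0} = 1
g(5) = mex{0} = 1
g(6) = mex{0,1} = 2
g(7) = mex{0,1} = 2
So g(7) = 2.
Grundy values for pile B (subtraction set {1, 2, 4}):
k:     0  1  2  3  4  5  6  7  8  9 10
g(k):  0  1  2  0  1  2  0  1  2  0  1
So g(10) = 1.
Pile C is a plain Nim pile of size 4, so its Grundy value is 4.
Pile D is a plain Nim pile of size 3, so its Grundy value is 3.
The value of a disjunctive sum is the nim-sum of the parts.
Combined value = 2 XOR 1 XOR 4 XOR 3 = 4.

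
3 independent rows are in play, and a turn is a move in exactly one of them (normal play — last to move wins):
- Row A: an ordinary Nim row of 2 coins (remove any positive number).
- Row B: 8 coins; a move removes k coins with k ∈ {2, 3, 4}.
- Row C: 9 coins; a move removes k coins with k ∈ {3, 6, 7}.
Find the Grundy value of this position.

Row A is a plain Nim row of size 2, so its Grundy value is 2.
Build the Grundy sequence for row B with g(k) = mex{g(k−s) : s ∈ {2, 3, 4}, s ≤ k}:
g(0) = mex{} = 0
g(1) = mex{} = 0
g(2) = mex{0} = 1
g(3) = mex{0} = 1
g(4) = mex{0,1} = 2
g(5) = mex{0,1} = 2
g(6) = mex{1,2} = 0
g(7) = mex{1,2} = 0
g(8) = mex{0,2} = 1
So g(8) = 1.
Build the Grundy sequence for row C with g(k) = mex{g(k−s) : s ∈ {3, 6, 7}, s ≤ k}:
k:     0  1  2  3  4  5  6  7  8  9
g(k):  0  0  0  1  1  1  2  2  2  3
So g(9) = 3.
By the Sprague-Grundy theorem, the Grundy value of a sum of independent games is the XOR of the component values.
Combined value = 2 ⊕ 1 ⊕ 3 = 0.

0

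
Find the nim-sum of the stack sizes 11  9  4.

6

Compute the nim-sum pairwise:
11 ^ 9 = 2
2 ^ 4 = 6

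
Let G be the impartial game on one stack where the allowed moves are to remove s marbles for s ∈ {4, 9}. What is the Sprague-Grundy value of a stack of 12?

1

Grundy values for subtraction set {4, 9}:
g(0) = mex{} = 0
g(1) = mex{} = 0
g(2) = mex{} = 0
g(3) = mex{} = 0
g(4) = mex{0} = 1
g(5) = mex{0} = 1
g(6) = mex{0} = 1
g(7) = mex{0} = 1
g(8) = mex{1} = 0
g(9) = mex{0,1} = 2
g(10) = mex{0,1} = 2
g(11) = mex{0,1} = 2
g(12) = mex{0} = 1
So g(12) = 1.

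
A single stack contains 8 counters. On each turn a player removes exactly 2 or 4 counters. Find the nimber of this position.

1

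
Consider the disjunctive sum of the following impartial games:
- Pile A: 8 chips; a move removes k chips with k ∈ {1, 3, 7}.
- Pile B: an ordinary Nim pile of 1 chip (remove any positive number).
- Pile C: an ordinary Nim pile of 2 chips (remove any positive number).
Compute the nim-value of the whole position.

3

Grundy values for pile A (subtraction set {1, 3, 7}):
g(0) = mex{} = 0
g(1) = mex{0} = 1
g(2) = mex{1} = 0
g(3) = mex{0} = 1
g(4) = mex{1} = 0
g(5) = mex{0} = 1
g(6) = mex{1} = 0
g(7) = mex{0} = 1
g(8) = mex{1} = 0
So g(8) = 0.
Pile B is a plain Nim pile of size 1, so its Grundy value is 1.
Pile C is a plain Nim pile of size 2, so its Grundy value is 2.
By the Sprague-Grundy theorem, the Grundy value of a sum of independent games is the XOR of the component values.
Combined value = 0 XOR 1 XOR 2 = 3.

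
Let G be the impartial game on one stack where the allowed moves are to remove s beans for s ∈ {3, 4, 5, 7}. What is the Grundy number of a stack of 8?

2

Build the Grundy sequence with g(k) = mex{g(k−s) : s ∈ {3, 4, 5, 7}, s ≤ k}:
k:     0  1  2  3  4  5  6  7  8
g(k):  0  0  0  1  1  1  2  2  2
So g(8) = 2.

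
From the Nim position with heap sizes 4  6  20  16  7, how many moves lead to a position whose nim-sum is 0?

Compute the nim-sum pairwise:
4 ^ 6 = 2
2 ^ 20 = 22
22 ^ 16 = 6
6 ^ 7 = 1
The overall nim-sum is X = 1. A heap of size p has a winning move iff p XOR X < p (reduce it to p XOR X).
  4: 4 XOR 1 = 5 ≥ 4 — no move.
  6: 6 XOR 1 = 7 ≥ 6 — no move.
  20: 20 XOR 1 = 21 ≥ 20 — no move.
  16: 16 XOR 1 = 17 ≥ 16 — no move.
  7: 7 XOR 1 = 6 < 7 — winning move (to 6).
That gives 1 winning move.

1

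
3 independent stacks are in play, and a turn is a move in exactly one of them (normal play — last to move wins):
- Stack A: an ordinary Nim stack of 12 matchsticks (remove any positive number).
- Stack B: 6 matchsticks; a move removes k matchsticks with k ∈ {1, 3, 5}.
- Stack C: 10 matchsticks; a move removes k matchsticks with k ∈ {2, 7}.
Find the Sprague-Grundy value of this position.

12

Stack A is a plain Nim stack of size 12, so its Grundy value is 12.
For stack B, compute g(0), g(1), … with moves {1, 3, 5}:
g(0) = mex{} = 0
g(1) = mex{0} = 1
g(2) = mex{1} = 0
g(3) = mex{0} = 1
g(4) = mex{1} = 0
g(5) = mex{0} = 1
g(6) = mex{1} = 0
So g(6) = 0.
Build the Grundy sequence for stack C with g(k) = mex{g(k−s) : s ∈ {2, 7}, s ≤ k}:
k:     0  1  2  3  4  5  6  7  8  9 10
g(k):  0  0  1  1  0  0  1  1  2  0  0
So g(10) = 0.
The value of a disjunctive sum is the nim-sum of the parts.
Combined value = 12 XOR 0 XOR 0 = 12.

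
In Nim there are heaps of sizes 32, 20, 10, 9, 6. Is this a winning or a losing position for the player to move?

Winning position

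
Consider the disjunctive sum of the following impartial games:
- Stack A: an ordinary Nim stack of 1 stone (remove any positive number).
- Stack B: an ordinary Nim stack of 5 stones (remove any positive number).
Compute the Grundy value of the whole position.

4

Stack A is a plain Nim stack of size 1, so its Grundy value is 1.
Stack B is a plain Nim stack of size 5, so its Grundy value is 5.
By the Sprague-Grundy theorem, the Grundy value of a sum of independent games is the XOR of the component values.
Combined value = 1 ⊕ 5 = 4.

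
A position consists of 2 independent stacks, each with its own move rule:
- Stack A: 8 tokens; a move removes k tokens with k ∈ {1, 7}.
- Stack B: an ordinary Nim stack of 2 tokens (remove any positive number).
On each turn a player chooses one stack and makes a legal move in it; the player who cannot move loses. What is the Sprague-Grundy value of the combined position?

2

Grundy values for stack A (subtraction set {1, 7}):
g(0) = mex{} = 0
g(1) = mex{0} = 1
g(2) = mex{1} = 0
g(3) = mex{0} = 1
g(4) = mex{1} = 0
g(5) = mex{0} = 1
g(6) = mex{1} = 0
g(7) = mex{0} = 1
g(8) = mex{1} = 0
So g(8) = 0.
Stack B is a plain Nim stack of size 2, so its Grundy value is 2.
The value of a disjunctive sum is the nim-sum of the parts.
Combined value = 0 XOR 2 = 2.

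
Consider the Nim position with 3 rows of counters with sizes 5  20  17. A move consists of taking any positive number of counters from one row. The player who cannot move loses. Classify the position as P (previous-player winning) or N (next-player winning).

P-position

Nim-sum: 5 ^ 20 ^ 17 = 0.
The nim-sum is 0, so this is a P-position: the player to move is in a losing position under optimal play.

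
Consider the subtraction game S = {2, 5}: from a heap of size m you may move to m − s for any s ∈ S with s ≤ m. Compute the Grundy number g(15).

Compute g(0), g(1), … for moves {2, 5}:
k:     0  1  2  3  4  5  6  7  8  9 10 11 12 13 14 15
g(k):  0  0  1  1  0  2  1  0  0  1  1  0  2  1  0  0
So g(15) = 0.

0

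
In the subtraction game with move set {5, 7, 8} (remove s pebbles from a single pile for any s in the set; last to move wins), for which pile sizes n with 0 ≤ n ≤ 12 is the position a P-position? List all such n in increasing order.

Compute g(0), g(1), … for moves {5, 7, 8}:
g(0) = mex{} = 0
g(1) = mex{} = 0
g(2) = mex{} = 0
g(3) = mex{} = 0
g(4) = mex{} = 0
g(5) = mex{0} = 1
g(6) = mex{0} = 1
g(7) = mex{0} = 1
g(8) = mex{0} = 1
g(9) = mex{0} = 1
g(10) = mex{0,1} = 2
g(11) = mex{0,1} = 2
g(12) = mex{0,1} = 2
The P-positions (g = 0) in 0..12 are 0, 1, 2, 3, 4.

0, 1, 2, 3, 4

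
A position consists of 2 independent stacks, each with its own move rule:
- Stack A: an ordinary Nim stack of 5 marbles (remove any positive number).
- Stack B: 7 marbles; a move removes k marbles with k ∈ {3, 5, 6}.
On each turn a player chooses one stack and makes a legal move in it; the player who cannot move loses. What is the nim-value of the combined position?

Stack A is a plain Nim stack of size 5, so its Grundy value is 5.
For stack B, compute g(0), g(1), … with moves {3, 5, 6}:
k:     0  1  2  3  4  5  6  7
g(k):  0  0  0  1  1  1  2  2
So g(7) = 2.
By the Sprague-Grundy theorem, the Grundy value of a sum of independent games is the XOR of the component values.
Combined value = 5 XOR 2 = 7.

7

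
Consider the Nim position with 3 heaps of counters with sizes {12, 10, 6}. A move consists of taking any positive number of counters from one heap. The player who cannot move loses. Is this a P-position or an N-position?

P-position

Write each in binary and XOR column by column:
  1100  (12)
  1010  (10)
  0110  (6)
  ----
  0000  (0)
The nim-sum is 0, so this is a P-position: the player to move is in a losing position under optimal play.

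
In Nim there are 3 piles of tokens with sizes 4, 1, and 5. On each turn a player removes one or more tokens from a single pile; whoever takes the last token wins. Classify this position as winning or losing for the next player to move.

Nim-sum: 4 XOR 1 XOR 5 = 0.
The nim-sum is 0, so this is a P-position: the player to move is in a losing position under optimal play.

Losing position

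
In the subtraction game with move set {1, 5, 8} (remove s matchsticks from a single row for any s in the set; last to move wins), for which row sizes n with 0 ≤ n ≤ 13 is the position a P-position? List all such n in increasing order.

0, 2, 4, 6, 13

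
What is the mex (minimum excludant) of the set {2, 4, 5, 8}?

0 is not in the set, so the mex is 0.

0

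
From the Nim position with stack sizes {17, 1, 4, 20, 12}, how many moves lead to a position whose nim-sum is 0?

Nim-sum: 17 XOR 1 XOR 4 XOR 20 XOR 12 = 12.
The overall nim-sum is X = 12. A stack of size p has a winning move iff p XOR X < p (reduce it to p XOR X).
  17: 17 XOR 12 = 29 ≥ 17 — no move.
  1: 1 XOR 12 = 13 ≥ 1 — no move.
  4: 4 XOR 12 = 8 ≥ 4 — no move.
  20: 20 XOR 12 = 24 ≥ 20 — no move.
  12: 12 XOR 12 = 0 < 12 — winning move (to 0).
That gives 1 winning move.

1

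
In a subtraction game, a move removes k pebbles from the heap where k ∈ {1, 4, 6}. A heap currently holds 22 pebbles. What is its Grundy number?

Compute g(0), g(1), … for moves {1, 4, 6}:
k:     0  1  2  3  4  5  6  7  8  9 10 11 12 13 14 15 16 17 18 19 20 21 22
g(k):  0  1  0  1  2  0  1  0  1  2  0  1  0  1  2  0  1  0  1  2  0  1  0
So g(22) = 0.

0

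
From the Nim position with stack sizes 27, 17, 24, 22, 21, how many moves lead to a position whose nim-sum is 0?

Compute the nim-sum pairwise:
27 XOR 17 = 10
10 XOR 24 = 18
18 XOR 22 = 4
4 XOR 21 = 17
The overall nim-sum is X = 17. A stack of size p has a winning move iff p XOR X < p (reduce it to p XOR X).
  27: 27 XOR 17 = 10 < 27 — winning move (to 10).
  17: 17 XOR 17 = 0 < 17 — winning move (to 0).
  24: 24 XOR 17 = 9 < 24 — winning move (to 9).
  22: 22 XOR 17 = 7 < 22 — winning move (to 7).
  21: 21 XOR 17 = 4 < 21 — winning move (to 4).
That gives 5 winning moves.

5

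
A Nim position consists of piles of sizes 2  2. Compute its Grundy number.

0

Compute the nim-sum pairwise:
2 ^ 2 = 0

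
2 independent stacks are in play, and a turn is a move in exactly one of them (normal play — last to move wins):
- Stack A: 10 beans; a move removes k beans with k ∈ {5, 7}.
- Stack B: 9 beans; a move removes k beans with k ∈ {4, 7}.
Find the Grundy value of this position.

Build the Grundy sequence for stack A with g(k) = mex{g(k−s) : s ∈ {5, 7}, s ≤ k}:
k:     0  1  2  3  4  5  6  7  8  9 10
g(k):  0  0  0  0  0  1  1  1  1  1  2
So g(10) = 2.
Build the Grundy sequence for stack B with g(k) = mex{g(k−s) : s ∈ {4, 7}, s ≤ k}:
k:     0  1  2  3  4  5  6  7  8  9
g(k):  0  0  0  0  1  1  1  1  2  2
So g(9) = 2.
By the Sprague-Grundy theorem, the Grundy value of a sum of independent games is the XOR of the component values.
Combined value = 2 ⊕ 2 = 0.

0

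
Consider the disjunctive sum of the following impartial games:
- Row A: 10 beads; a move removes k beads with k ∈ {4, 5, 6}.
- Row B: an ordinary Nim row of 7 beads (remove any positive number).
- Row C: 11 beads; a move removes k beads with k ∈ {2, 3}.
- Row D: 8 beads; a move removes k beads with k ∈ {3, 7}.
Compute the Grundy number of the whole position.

5

Grundy values for row A (subtraction set {4, 5, 6}):
k:     0  1  2  3  4  5  6  7  8  9 10
g(k):  0  0  0  0  1  1  1  1  2  2  0
So g(10) = 0.
Row B is a plain Nim row of size 7, so its Grundy value is 7.
For row C, compute g(0), g(1), … with moves {2, 3}:
k:     0  1  2  3  4  5  6  7  8  9 10 11
g(k):  0  0  1  1  2  0  0  1  1  2  0  0
So g(11) = 0.
Build the Grundy sequence for row D with g(k) = mex{g(k−s) : s ∈ {3, 7}, s ≤ k}:
g(0) = mex{} = 0
g(1) = mex{} = 0
g(2) = mex{} = 0
g(3) = mex{0} = 1
g(4) = mex{0} = 1
g(5) = mex{0} = 1
g(6) = mex{1} = 0
g(7) = mex{0,1} = 2
g(8) = mex{0,1} = 2
So g(8) = 2.
By the Sprague-Grundy theorem, the Grundy value of a sum of independent games is the XOR of the component values.
Combined value = 0 XOR 7 XOR 0 XOR 2 = 5.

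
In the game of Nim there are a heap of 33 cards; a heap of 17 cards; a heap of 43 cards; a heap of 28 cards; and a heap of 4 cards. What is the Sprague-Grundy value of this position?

Nim-sum: 33 ⊕ 17 ⊕ 43 ⊕ 28 ⊕ 4 = 3.

3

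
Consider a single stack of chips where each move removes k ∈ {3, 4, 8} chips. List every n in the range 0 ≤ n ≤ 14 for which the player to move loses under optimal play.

0, 1, 2, 7, 12, 13, 14

Build the Grundy sequence with g(k) = mex{g(k−s) : s ∈ {3, 4, 8}, s ≤ k}:
k:     0  1  2  3  4  5  6  7  8  9 10 11 12 13 14
g(k):  0  0  0  1  1  1  2  0  2  3  1  3  0  0  0
The P-positions (g = 0) in 0..14 are 0, 1, 2, 7, 12, 13, 14.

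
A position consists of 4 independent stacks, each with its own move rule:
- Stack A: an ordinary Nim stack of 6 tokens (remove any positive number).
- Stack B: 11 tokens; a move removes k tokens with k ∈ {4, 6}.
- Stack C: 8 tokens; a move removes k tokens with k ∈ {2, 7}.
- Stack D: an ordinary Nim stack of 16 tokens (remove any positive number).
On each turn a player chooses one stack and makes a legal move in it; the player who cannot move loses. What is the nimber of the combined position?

20

Stack A is a plain Nim stack of size 6, so its Grundy value is 6.
For stack B, compute g(0), g(1), … with moves {4, 6}:
k:     0  1  2  3  4  5  6  7  8  9 10 11
g(k):  0  0  0  0  1  1  1  1  2  2  0  0
So g(11) = 0.
Grundy values for stack C (subtraction set {2, 7}):
k:     0  1  2  3  4  5  6  7  8
g(k):  0  0  1  1  0  0  1  1  2
So g(8) = 2.
Stack D is a plain Nim stack of size 16, so its Grundy value is 16.
The value of a disjunctive sum is the nim-sum of the parts.
Combined value = 6 XOR 0 XOR 2 XOR 16 = 20.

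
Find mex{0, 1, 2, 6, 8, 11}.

3

The values 0, 1, 2 are all present; 3 is the first non-negative integer missing from the set.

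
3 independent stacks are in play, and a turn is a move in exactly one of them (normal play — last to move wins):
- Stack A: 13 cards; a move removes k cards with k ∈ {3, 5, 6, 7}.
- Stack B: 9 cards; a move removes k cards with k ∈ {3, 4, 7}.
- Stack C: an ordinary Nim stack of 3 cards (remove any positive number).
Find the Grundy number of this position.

1

For stack A, compute g(0), g(1), … with moves {3, 5, 6, 7}:
g(0) = mex{} = 0
g(1) = mex{} = 0
g(2) = mex{} = 0
g(3) = mex{0} = 1
g(4) = mex{0} = 1
g(5) = mex{0} = 1
g(6) = mex{0,1} = 2
g(7) = mex{0,1} = 2
g(8) = mex{0,1} = 2
g(9) = mex{0,1,2} = 3
g(10) = mex{1,2} = 0
g(11) = mex{1,2} = 0
g(12) = mex{1,2,3} = 0
g(13) = mex{0,2} = 1
So g(13) = 1.
Build the Grundy sequence for stack B with g(k) = mex{g(k−s) : s ∈ {3, 4, 7}, s ≤ k}:
k:     0  1  2  3  4  5  6  7  8  9
g(k):  0  0  0  1  1  1  2  2  2  3
So g(9) = 3.
Stack C is a plain Nim stack of size 3, so its Grundy value is 3.
By the Sprague-Grundy theorem, the Grundy value of a sum of independent games is the XOR of the component values.
Combined value = 1 XOR 3 XOR 3 = 1.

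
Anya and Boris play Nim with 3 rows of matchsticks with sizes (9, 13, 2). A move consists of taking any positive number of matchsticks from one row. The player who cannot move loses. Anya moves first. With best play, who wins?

Compute the nim-sum pairwise:
9 ^ 13 = 4
4 ^ 2 = 6
The nim-sum is 6 ≠ 0, so this is an N-position: the player to move can win; Anya has a winning move.

Anya wins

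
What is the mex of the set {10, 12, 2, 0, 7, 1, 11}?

3

The values 0, 1, 2 are all present; 3 is the first non-negative integer missing from the set.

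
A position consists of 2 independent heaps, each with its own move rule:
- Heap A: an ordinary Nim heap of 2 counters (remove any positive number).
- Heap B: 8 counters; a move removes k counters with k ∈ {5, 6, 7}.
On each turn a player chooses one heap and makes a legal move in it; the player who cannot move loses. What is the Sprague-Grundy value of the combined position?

Heap A is a plain Nim heap of size 2, so its Grundy value is 2.
For heap B, compute g(0), g(1), … with moves {5, 6, 7}:
g(0) = mex{} = 0
g(1) = mex{} = 0
g(2) = mex{} = 0
g(3) = mex{} = 0
g(4) = mex{} = 0
g(5) = mex{0} = 1
g(6) = mex{0} = 1
g(7) = mex{0} = 1
g(8) = mex{0} = 1
So g(8) = 1.
By the Sprague-Grundy theorem, the Grundy value of a sum of independent games is the XOR of the component values.
Combined value = 2 ⊕ 1 = 3.

3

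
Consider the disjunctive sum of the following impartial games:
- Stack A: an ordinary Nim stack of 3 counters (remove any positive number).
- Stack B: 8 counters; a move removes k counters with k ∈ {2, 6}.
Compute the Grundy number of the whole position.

Stack A is a plain Nim stack of size 3, so its Grundy value is 3.
For stack B, compute g(0), g(1), … with moves {2, 6}:
g(0) = mex{} = 0
g(1) = mex{} = 0
g(2) = mex{0} = 1
g(3) = mex{0} = 1
g(4) = mex{1} = 0
g(5) = mex{1} = 0
g(6) = mex{0} = 1
g(7) = mex{0} = 1
g(8) = mex{1} = 0
So g(8) = 0.
The value of a disjunctive sum is the nim-sum of the parts.
Combined value = 3 XOR 0 = 3.

3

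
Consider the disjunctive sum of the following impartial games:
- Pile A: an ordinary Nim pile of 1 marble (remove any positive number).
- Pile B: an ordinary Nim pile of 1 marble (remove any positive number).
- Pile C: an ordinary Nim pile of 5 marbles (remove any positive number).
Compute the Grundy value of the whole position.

Pile A is a plain Nim pile of size 1, so its Grundy value is 1.
Pile B is a plain Nim pile of size 1, so its Grundy value is 1.
Pile C is a plain Nim pile of size 5, so its Grundy value is 5.
By the Sprague-Grundy theorem, the Grundy value of a sum of independent games is the XOR of the component values.
Combined value = 1 XOR 1 XOR 5 = 5.

5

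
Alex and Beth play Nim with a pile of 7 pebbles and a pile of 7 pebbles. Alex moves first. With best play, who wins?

Beth wins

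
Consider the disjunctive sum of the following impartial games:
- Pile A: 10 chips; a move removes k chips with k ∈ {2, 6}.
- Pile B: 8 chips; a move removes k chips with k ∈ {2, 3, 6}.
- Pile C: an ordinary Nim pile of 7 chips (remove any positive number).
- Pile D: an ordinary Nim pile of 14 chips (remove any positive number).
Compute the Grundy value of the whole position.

10

For pile A, compute g(0), g(1), … with moves {2, 6}:
k:     0  1  2  3  4  5  6  7  8  9 10
g(k):  0  0  1  1  0  0  1  1  0  0  1
So g(10) = 1.
For pile B, compute g(0), g(1), … with moves {2, 3, 6}:
k:     0  1  2  3  4  5  6  7  8
g(k):  0  0  1  1  2  0  3  1  2
So g(8) = 2.
Pile C is a plain Nim pile of size 7, so its Grundy value is 7.
Pile D is a plain Nim pile of size 14, so its Grundy value is 14.
By the Sprague-Grundy theorem, the Grundy value of a sum of independent games is the XOR of the component values.
Combined value = 1 ⊕ 2 ⊕ 7 ⊕ 14 = 10.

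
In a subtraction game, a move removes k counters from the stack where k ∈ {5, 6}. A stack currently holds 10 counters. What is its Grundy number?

2

Compute g(0), g(1), … for moves {5, 6}:
k:     0  1  2  3  4  5  6  7  8  9 10
g(k):  0  0  0  0  0  1  1  1  1  1  2
So g(10) = 2.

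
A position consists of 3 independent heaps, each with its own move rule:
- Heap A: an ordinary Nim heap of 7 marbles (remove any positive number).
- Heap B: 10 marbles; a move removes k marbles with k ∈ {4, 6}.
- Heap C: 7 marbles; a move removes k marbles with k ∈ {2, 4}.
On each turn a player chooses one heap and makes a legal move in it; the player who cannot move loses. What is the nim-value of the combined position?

7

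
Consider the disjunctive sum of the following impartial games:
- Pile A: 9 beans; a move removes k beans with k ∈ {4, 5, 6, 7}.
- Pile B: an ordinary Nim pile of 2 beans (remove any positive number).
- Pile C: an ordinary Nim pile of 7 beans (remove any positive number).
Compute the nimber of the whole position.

7

Build the Grundy sequence for pile A with g(k) = mex{g(k−s) : s ∈ {4, 5, 6, 7}, s ≤ k}:
g(0) = mex{} = 0
g(1) = mex{} = 0
g(2) = mex{} = 0
g(3) = mex{} = 0
g(4) = mex{0} = 1
g(5) = mex{0} = 1
g(6) = mex{0} = 1
g(7) = mex{0} = 1
g(8) = mex{0,1} = 2
g(9) = mex{0,1} = 2
So g(9) = 2.
Pile B is a plain Nim pile of size 2, so its Grundy value is 2.
Pile C is a plain Nim pile of size 7, so its Grundy value is 7.
By the Sprague-Grundy theorem, the Grundy value of a sum of independent games is the XOR of the component values.
Combined value = 2 XOR 2 XOR 7 = 7.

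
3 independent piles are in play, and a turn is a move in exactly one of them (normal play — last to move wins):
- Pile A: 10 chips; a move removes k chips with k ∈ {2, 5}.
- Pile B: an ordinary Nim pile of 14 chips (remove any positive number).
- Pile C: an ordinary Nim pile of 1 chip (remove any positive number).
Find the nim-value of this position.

14

For pile A, compute g(0), g(1), … with moves {2, 5}:
k:     0  1  2  3  4  5  6  7  8  9 10
g(k):  0  0  1  1  0  2  1  0  0  1  1
So g(10) = 1.
Pile B is a plain Nim pile of size 14, so its Grundy value is 14.
Pile C is a plain Nim pile of size 1, so its Grundy value is 1.
The value of a disjunctive sum is the nim-sum of the parts.
Combined value = 1 ⊕ 14 ⊕ 1 = 14.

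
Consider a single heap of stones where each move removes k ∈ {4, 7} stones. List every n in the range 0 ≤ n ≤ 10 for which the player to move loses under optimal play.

0, 1, 2, 3

Build the Grundy sequence with g(k) = mex{g(k−s) : s ∈ {4, 7}, s ≤ k}:
g(0) = mex{} = 0
g(1) = mex{} = 0
g(2) = mex{} = 0
g(3) = mex{} = 0
g(4) = mex{0} = 1
g(5) = mex{0} = 1
g(6) = mex{0} = 1
g(7) = mex{0} = 1
g(8) = mex{0,1} = 2
g(9) = mex{0,1} = 2
g(10) = mex{0,1} = 2
The P-positions (g = 0) in 0..10 are 0, 1, 2, 3.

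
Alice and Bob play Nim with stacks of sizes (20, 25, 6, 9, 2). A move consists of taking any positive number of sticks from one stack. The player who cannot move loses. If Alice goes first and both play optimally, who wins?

Bob wins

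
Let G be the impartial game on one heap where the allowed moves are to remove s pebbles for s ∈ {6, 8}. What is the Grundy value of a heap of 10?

Grundy values for subtraction set {6, 8}:
g(0) = mex{} = 0
g(1) = mex{} = 0
g(2) = mex{} = 0
g(3) = mex{} = 0
g(4) = mex{} = 0
g(5) = mex{} = 0
g(6) = mex{0} = 1
g(7) = mex{0} = 1
g(8) = mex{0} = 1
g(9) = mex{0} = 1
g(10) = mex{0} = 1
So g(10) = 1.

1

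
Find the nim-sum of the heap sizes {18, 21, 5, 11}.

9

Nim-sum: 18 ^ 21 ^ 5 ^ 11 = 9.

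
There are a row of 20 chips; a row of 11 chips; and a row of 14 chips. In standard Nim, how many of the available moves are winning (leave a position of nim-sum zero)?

Nim-sum: 20 ^ 11 ^ 14 = 17.
The overall nim-sum is X = 17. A row of size p has a winning move iff p XOR X < p (reduce it to p XOR X).
  20: 20 XOR 17 = 5 < 20 — winning move (to 5).
  11: 11 XOR 17 = 26 ≥ 11 — no move.
  14: 14 XOR 17 = 31 ≥ 14 — no move.
That gives 1 winning move.

1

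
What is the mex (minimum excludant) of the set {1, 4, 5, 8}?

0 is not in the set, so the mex is 0.

0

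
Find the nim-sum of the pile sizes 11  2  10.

Nim-sum: 11 ⊕ 2 ⊕ 10 = 3.

3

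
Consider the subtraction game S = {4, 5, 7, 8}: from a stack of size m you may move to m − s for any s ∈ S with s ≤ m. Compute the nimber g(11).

2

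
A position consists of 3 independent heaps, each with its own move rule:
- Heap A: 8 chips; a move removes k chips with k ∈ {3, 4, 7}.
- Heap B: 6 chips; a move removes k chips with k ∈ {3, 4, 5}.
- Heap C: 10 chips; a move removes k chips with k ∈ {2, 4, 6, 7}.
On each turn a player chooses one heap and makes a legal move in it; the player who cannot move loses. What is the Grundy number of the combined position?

0

Build the Grundy sequence for heap A with g(k) = mex{g(k−s) : s ∈ {3, 4, 7}, s ≤ k}:
g(0) = mex{} = 0
g(1) = mex{} = 0
g(2) = mex{} = 0
g(3) = mex{0} = 1
g(4) = mex{0} = 1
g(5) = mex{0} = 1
g(6) = mex{0,1} = 2
g(7) = mex{0,1} = 2
g(8) = mex{0,1} = 2
So g(8) = 2.
Build the Grundy sequence for heap B with g(k) = mex{g(k−s) : s ∈ {3, 4, 5}, s ≤ k}:
g(0) = mex{} = 0
g(1) = mex{} = 0
g(2) = mex{} = 0
g(3) = mex{0} = 1
g(4) = mex{0} = 1
g(5) = mex{0} = 1
g(6) = mex{0,1} = 2
So g(6) = 2.
For heap C, compute g(0), g(1), … with moves {2, 4, 6, 7}:
g(0) = mex{} = 0
g(1) = mex{} = 0
g(2) = mex{0} = 1
g(3) = mex{0} = 1
g(4) = mex{0,1} = 2
g(5) = mex{0,1} = 2
g(6) = mex{0,1,2} = 3
g(7) = mex{0,1,2} = 3
g(8) = mex{0,1,2,3} = 4
g(9) = mex{1,2,3} = 0
g(10) = mex{1,2,3,4} = 0
So g(10) = 0.
The value of a disjunctive sum is the nim-sum of the parts.
Combined value = 2 XOR 2 XOR 0 = 0.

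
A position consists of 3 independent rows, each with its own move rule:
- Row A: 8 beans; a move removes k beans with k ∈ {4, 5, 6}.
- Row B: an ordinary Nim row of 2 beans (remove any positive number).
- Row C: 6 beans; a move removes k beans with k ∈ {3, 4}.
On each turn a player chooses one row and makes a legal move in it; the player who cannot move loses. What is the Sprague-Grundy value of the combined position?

2

For row A, compute g(0), g(1), … with moves {4, 5, 6}:
k:     0  1  2  3  4  5  6  7  8
g(k):  0  0  0  0  1  1  1  1  2
So g(8) = 2.
Row B is a plain Nim row of size 2, so its Grundy value is 2.
Build the Grundy sequence for row C with g(k) = mex{g(k−s) : s ∈ {3, 4}, s ≤ k}:
g(0) = mex{} = 0
g(1) = mex{} = 0
g(2) = mex{} = 0
g(3) = mex{0} = 1
g(4) = mex{0} = 1
g(5) = mex{0} = 1
g(6) = mex{0,1} = 2
So g(6) = 2.
By the Sprague-Grundy theorem, the Grundy value of a sum of independent games is the XOR of the component values.
Combined value = 2 ⊕ 2 ⊕ 2 = 2.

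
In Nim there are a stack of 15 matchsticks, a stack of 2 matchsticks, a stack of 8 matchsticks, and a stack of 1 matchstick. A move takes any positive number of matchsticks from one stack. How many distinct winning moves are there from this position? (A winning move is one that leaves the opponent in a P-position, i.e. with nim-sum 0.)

1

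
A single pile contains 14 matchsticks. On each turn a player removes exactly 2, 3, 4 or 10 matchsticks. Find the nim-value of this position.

Grundy values for subtraction set {2, 3, 4, 10}:
k:     0  1  2  3  4  5  6  7  8  9 10 11 12 13 14
g(k):  0  0  1  1  2  2  0  0  1  1  2  2  0  0  1
So g(14) = 1.

1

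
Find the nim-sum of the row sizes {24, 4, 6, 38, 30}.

34

Write each in binary and XOR column by column:
  011000  (24)
  000100  (4)
  000110  (6)
  100110  (38)
  011110  (30)
  ------
  100010  (34)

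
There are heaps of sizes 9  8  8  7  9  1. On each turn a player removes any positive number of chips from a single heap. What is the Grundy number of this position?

6

Nim-sum: 9 ^ 8 ^ 8 ^ 7 ^ 9 ^ 1 = 6.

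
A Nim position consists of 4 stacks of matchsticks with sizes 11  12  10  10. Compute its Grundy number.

7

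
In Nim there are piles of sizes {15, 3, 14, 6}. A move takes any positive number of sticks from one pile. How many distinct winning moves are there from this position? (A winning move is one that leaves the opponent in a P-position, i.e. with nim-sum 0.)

3

In binary:
  1111  (15)
  0011  (3)
  1110  (14)
  0110  (6)
  ----
  0100  (4)
The overall nim-sum is X = 4. A pile of size p has a winning move iff p XOR X < p (reduce it to p XOR X).
  15: 15 XOR 4 = 11 < 15 — winning move (to 11).
  3: 3 XOR 4 = 7 ≥ 3 — no move.
  14: 14 XOR 4 = 10 < 14 — winning move (to 10).
  6: 6 XOR 4 = 2 < 6 — winning move (to 2).
That gives 3 winning moves.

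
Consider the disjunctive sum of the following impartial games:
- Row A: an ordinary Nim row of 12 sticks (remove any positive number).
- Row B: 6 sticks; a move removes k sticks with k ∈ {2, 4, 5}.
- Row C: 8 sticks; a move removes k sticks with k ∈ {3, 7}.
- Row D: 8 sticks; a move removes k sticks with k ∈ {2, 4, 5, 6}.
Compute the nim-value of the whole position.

Row A is a plain Nim row of size 12, so its Grundy value is 12.
For row B, compute g(0), g(1), … with moves {2, 4, 5}:
g(0) = mex{} = 0
g(1) = mex{} = 0
g(2) = mex{0} = 1
g(3) = mex{0} = 1
g(4) = mex{0,1} = 2
g(5) = mex{0,1} = 2
g(6) = mex{0,1,2} = 3
So g(6) = 3.
Grundy values for row C (subtraction set {3, 7}):
k:     0  1  2  3  4  5  6  7  8
g(k):  0  0  0  1  1  1  0  2  2
So g(8) = 2.
Build the Grundy sequence for row D with g(k) = mex{g(k−s) : s ∈ {2, 4, 5, 6}, s ≤ k}:
k:     0  1  2  3  4  5  6  7  8
g(k):  0  0  1  1  2  2  3  3  0
So g(8) = 0.
The value of a disjunctive sum is the nim-sum of the parts.
Combined value = 12 ⊕ 3 ⊕ 2 ⊕ 0 = 13.

13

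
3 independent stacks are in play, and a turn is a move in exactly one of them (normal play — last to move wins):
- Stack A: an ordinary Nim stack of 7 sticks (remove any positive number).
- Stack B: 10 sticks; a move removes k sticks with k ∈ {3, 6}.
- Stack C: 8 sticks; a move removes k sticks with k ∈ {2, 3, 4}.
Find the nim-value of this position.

6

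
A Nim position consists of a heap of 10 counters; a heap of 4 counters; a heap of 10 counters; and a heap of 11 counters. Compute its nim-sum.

Nim-sum: 10 ⊕ 4 ⊕ 10 ⊕ 11 = 15.

15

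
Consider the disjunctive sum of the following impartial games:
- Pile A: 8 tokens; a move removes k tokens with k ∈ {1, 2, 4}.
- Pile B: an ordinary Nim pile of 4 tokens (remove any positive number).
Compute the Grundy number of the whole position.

6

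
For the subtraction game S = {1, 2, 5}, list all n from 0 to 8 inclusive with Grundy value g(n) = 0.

0, 3, 6

Compute g(0), g(1), … for moves {1, 2, 5}:
k:     0  1  2  3  4  5  6  7  8
g(k):  0  1  2  0  1  2  0  1  2
The P-positions (g = 0) in 0..8 are 0, 3, 6.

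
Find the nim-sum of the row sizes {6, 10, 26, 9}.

31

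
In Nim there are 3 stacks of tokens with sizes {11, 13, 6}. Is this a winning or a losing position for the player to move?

Losing position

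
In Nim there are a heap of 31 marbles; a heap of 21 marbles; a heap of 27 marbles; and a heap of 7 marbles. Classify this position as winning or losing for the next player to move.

Winning position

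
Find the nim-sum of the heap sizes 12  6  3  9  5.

5

Compute the nim-sum pairwise:
12 XOR 6 = 10
10 XOR 3 = 9
9 XOR 9 = 0
0 XOR 5 = 5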